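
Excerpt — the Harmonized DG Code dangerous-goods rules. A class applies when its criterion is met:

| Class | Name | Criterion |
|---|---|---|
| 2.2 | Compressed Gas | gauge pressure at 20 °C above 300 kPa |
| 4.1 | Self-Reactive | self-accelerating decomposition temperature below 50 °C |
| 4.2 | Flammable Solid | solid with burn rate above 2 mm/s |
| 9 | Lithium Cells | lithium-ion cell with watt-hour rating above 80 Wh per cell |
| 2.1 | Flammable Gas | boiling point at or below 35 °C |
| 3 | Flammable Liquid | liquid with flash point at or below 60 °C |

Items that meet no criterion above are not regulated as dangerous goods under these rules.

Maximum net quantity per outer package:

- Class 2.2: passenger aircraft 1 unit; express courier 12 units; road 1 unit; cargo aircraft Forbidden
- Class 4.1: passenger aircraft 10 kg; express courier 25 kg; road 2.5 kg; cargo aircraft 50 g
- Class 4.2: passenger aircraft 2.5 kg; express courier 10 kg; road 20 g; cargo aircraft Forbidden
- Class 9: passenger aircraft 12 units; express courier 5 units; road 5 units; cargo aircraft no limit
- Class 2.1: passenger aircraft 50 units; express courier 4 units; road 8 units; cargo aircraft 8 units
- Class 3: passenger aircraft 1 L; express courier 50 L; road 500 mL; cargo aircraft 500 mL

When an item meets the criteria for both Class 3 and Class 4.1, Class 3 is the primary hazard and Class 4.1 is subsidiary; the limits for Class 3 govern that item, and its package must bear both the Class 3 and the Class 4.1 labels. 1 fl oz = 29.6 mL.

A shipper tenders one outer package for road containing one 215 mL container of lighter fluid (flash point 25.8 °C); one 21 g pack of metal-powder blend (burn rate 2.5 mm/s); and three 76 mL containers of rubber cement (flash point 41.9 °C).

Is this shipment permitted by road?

No

Lighter fluid: flash point 25.8 °C ≤ 60 °C → Class 3 (Flammable Liquid).
The metal-powder blend has burn rate 2.5 mm/s, which is > 2 mm/s, so it is Class 4.2 (Flammable Solid).
Rubber cement: flash point 41.9 °C ≤ 60 °C → Class 3 (Flammable Liquid).
Class 3 net quantity: 215 mL + (three 76 mL containers = 228 mL) = 443 mL.
443 mL is within the road limit of 500 mL for Class 3.
Class 4.2 quantity: 21 g.
21 g exceeds the road limit of 20 g for Class 4.2.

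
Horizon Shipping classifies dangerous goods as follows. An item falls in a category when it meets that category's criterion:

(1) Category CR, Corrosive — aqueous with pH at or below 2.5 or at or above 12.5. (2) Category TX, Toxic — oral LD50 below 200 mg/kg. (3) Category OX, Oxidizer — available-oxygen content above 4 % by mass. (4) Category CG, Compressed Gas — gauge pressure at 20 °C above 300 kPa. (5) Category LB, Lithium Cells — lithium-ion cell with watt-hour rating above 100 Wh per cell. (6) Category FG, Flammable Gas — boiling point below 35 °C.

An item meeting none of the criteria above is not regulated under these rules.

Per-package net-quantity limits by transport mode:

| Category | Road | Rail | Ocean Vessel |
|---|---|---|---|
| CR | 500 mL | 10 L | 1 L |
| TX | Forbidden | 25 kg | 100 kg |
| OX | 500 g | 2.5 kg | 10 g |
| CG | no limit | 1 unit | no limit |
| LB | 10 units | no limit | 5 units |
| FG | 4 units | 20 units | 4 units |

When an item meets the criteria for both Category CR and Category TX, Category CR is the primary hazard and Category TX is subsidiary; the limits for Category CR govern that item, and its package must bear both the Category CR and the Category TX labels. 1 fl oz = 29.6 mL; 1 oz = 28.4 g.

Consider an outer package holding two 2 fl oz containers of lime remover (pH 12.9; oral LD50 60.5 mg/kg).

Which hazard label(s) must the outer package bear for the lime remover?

With pH 12.9 (≥ 12.5), the lime remover falls in Category CR.
Lime remover: oral LD50 60.5 mg/kg < 200 mg/kg → Category TX (Toxic).
By the precedence rule Category CR is primary and Category TX is subsidiary, and that rule requires both labels on the package.

Category CR and TX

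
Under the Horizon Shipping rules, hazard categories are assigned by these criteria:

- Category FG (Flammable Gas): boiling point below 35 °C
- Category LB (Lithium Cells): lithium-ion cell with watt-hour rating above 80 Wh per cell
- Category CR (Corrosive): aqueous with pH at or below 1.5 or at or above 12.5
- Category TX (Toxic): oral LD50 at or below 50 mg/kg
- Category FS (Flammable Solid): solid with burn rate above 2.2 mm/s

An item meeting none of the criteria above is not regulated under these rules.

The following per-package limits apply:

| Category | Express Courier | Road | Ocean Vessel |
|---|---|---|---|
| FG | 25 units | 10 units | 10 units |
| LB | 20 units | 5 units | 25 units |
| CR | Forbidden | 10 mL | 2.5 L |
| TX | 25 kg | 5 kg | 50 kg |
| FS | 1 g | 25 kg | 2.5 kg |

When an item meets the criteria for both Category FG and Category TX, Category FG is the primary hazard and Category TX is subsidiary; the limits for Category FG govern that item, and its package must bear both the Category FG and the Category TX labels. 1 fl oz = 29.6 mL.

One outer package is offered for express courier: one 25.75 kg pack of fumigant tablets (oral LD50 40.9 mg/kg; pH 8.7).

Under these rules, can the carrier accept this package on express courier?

With oral LD50 40.9 mg/kg (≤ 50 mg/kg), the fumigant tablets fall in Category TX.
Category TX quantity: 25.75 kg.
25.75 kg > 25 kg (express courier limit, Category TX) — over the limit.

No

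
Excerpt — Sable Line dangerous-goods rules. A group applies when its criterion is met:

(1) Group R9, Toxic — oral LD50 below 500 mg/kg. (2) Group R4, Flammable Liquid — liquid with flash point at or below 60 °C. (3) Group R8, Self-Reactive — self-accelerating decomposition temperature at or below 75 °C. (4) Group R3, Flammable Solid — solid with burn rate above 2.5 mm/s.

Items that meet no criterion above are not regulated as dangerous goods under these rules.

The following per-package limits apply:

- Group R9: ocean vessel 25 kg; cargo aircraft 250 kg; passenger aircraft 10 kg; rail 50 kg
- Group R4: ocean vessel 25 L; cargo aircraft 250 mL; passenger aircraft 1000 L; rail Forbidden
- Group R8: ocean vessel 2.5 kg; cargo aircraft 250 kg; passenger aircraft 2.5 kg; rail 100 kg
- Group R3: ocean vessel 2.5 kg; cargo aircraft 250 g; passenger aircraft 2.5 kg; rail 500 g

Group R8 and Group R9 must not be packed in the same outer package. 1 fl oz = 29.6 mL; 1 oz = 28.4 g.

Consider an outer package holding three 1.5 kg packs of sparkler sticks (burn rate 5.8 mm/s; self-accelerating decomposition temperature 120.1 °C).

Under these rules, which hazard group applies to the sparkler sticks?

Group R3

With burn rate 5.8 mm/s (> 2.5 mm/s), the sparkler sticks fall in Group R3.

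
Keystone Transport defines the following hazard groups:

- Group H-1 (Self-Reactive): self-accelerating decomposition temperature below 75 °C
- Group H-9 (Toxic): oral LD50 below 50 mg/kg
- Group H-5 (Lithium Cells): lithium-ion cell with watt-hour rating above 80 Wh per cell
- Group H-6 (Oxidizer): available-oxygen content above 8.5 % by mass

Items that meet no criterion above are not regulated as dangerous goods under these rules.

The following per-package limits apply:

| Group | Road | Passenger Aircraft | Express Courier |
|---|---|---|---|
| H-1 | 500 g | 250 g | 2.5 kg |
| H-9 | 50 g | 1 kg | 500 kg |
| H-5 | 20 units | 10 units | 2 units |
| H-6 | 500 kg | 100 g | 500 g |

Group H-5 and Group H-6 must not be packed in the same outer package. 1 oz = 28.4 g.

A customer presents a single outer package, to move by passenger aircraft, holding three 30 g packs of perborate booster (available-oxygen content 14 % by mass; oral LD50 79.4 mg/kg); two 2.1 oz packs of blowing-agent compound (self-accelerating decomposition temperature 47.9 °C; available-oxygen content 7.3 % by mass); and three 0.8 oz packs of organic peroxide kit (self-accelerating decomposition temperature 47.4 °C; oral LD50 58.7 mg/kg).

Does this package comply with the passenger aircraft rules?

Yes

The perborate booster has available-oxygen content 14 % by mass, which is > 8.5 % by mass, so it is Group H-6 (Oxidizer).
The blowing-agent compound has self-accelerating decomposition temperature 47.9 °C, which is < 75 °C, so it is Group H-1 (Self-Reactive).
The organic peroxide kit has self-accelerating decomposition temperature 47.4 °C, which is < 75 °C, so it is Group H-1 (Self-Reactive).
Total Group H-1: (two 2.1 oz packs = 119.28 g) + (three 0.8 oz packs = 68.16 g) = 187.44 g.
187.44 g ≤ 250 g (passenger aircraft limit, Group H-1) — within limit.
Group H-6 quantity: three 30 g packs = 90 g.
That is within the Group H-6 passenger aircraft limit of 100 g.
The segregation rule (Group H-5 with Group H-6) does not apply to Group H-1 with Group H-6.
Every hazard group is within its passenger aircraft limit and no segregation rule is violated.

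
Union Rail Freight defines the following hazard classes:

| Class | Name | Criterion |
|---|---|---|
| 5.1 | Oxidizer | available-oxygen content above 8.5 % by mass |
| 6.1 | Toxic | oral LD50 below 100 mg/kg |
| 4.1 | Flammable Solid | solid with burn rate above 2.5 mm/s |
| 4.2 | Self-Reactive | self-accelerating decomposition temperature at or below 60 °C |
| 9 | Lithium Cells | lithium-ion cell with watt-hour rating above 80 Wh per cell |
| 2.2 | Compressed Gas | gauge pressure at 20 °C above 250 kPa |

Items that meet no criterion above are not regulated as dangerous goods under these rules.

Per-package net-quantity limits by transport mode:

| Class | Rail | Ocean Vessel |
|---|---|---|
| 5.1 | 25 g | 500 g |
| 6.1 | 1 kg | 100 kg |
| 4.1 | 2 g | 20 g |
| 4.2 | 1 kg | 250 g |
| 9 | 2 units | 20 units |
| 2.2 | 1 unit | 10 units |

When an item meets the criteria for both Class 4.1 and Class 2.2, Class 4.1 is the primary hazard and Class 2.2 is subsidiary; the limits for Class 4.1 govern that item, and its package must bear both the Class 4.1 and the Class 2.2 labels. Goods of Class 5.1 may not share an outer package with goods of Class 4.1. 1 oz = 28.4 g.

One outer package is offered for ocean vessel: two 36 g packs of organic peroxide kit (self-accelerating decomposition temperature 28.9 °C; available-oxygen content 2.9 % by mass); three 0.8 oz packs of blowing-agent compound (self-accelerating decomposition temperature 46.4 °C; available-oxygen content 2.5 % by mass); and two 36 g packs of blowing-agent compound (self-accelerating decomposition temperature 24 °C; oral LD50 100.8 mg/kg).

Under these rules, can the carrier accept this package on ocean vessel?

The organic peroxide kit has self-accelerating decomposition temperature 28.9 °C, which is ≤ 60 °C, so it is Class 4.2 (Self-Reactive).
Blowing-agent compound: self-accelerating decomposition temperature 46.4 °C ≤ 60 °C → Class 4.2 (Self-Reactive).
Self-accelerating decomposition temperature 24 °C meets the Class 4.2 criterion (Self-Reactive), so the blowing-agent compound is Class 4.2.
Class 4.2 net quantity: (two 36 g packs = 72 g) + (three 0.8 oz packs = 68.16 g) + (two 36 g packs = 72 g) = 212.16 g.
That is within the Class 4.2 ocean vessel limit of 250 g.

Yes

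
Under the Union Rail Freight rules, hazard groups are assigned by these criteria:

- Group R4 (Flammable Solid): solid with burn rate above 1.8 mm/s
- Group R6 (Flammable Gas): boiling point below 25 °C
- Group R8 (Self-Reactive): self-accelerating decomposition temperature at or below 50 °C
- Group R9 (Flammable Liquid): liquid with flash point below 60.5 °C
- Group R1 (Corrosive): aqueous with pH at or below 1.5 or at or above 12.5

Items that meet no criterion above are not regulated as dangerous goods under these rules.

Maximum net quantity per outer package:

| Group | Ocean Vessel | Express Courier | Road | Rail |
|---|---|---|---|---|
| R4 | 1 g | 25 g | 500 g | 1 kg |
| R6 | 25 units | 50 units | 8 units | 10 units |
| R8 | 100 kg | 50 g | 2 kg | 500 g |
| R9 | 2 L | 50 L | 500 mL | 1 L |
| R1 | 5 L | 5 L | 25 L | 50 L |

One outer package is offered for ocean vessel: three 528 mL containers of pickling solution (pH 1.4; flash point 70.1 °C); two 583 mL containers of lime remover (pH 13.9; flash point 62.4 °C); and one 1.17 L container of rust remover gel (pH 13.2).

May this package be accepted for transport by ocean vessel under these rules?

pH 1.4 meets the Group R1 criterion (Corrosive), so the pickling solution is Group R1.
With pH 13.9 (≥ 12.5), the lime remover falls in Group R1.
Rust remover gel: pH 13.2 ≥ 12.5 → Group R1 (Corrosive).
Group R1 net quantity: (three 528 mL containers = 1.584 L) + (two 583 mL containers = 1.166 L) + 1.17 L = 3.92 L.
3.92 L is within the ocean vessel limit of 5 L for Group R1.

Yes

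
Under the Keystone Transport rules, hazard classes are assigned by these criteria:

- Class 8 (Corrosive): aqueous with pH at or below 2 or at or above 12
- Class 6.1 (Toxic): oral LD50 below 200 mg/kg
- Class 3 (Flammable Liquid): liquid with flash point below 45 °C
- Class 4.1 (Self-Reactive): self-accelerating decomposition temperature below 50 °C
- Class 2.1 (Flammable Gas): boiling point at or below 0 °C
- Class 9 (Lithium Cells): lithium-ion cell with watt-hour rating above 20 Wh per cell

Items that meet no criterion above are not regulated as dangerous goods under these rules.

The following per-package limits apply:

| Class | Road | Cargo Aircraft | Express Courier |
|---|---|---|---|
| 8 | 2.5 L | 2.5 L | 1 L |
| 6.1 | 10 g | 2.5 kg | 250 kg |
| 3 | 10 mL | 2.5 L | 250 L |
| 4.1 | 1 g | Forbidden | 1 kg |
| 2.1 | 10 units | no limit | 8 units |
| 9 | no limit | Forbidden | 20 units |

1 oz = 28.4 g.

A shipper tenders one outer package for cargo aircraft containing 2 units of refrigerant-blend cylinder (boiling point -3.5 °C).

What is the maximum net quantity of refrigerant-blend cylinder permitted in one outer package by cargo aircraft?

With boiling point -3.5 °C (≤ 0 °C), the refrigerant-blend cylinder falls in Class 2.1.
The cargo aircraft limit for Class 2.1 is no limit.

no limit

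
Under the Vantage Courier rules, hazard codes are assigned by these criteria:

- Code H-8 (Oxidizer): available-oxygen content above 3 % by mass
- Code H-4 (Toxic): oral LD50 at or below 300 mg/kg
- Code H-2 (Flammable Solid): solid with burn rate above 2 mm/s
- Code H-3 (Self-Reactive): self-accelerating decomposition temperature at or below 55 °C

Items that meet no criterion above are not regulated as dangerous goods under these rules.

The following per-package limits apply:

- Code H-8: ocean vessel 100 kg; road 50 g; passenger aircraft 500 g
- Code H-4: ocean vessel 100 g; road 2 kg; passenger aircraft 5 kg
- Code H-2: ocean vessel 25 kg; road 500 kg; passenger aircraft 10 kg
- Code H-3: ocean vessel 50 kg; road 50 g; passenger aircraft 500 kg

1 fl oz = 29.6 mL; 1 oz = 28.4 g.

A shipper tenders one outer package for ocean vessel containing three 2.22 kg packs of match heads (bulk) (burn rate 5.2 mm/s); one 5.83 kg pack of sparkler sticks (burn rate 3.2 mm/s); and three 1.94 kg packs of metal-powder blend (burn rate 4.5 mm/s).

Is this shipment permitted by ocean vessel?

Yes

With burn rate 5.2 mm/s (> 2 mm/s), the match heads (bulk) fall in Code H-2.
Sparkler sticks: burn rate 3.2 mm/s > 2 mm/s → Code H-2 (Flammable Solid).
With burn rate 4.5 mm/s (> 2 mm/s), the metal-powder blend falls in Code H-2.
Code H-2 net quantity: (three 2.22 kg packs = 6.66 kg) + 5.83 kg + (three 1.94 kg packs = 5.82 kg) = 18.31 kg.
18.31 kg is within the ocean vessel limit of 25 kg for Code H-2.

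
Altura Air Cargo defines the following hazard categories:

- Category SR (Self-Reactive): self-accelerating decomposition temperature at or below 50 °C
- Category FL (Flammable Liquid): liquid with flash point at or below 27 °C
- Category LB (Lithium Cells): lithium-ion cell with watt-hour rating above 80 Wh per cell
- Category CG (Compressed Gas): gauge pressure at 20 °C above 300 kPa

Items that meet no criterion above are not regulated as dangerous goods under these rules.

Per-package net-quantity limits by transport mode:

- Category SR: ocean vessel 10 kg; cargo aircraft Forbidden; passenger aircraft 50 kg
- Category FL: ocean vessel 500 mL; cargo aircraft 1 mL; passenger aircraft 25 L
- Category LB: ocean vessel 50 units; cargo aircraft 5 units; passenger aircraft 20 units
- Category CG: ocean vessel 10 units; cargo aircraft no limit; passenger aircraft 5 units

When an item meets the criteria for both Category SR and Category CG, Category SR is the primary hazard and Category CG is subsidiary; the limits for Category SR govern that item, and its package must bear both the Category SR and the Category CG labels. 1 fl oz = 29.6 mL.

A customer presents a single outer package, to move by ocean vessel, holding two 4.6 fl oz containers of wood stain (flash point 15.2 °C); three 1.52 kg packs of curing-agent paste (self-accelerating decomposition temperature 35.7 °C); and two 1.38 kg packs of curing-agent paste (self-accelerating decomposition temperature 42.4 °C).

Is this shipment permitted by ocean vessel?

Yes

Wood stain: flash point 15.2 °C ≤ 27 °C → Category FL (Flammable Liquid).
Curing-agent paste: self-accelerating decomposition temperature 35.7 °C ≤ 50 °C → Category SR (Self-Reactive).
The curing-agent paste has self-accelerating decomposition temperature 42.4 °C, which is ≤ 50 °C, so it is Category SR (Self-Reactive).
Category SR net quantity: (three 1.52 kg packs = 4.56 kg) + (two 1.38 kg packs = 2.76 kg) = 7.32 kg.
7.32 kg is within the ocean vessel limit of 10 kg for Category SR.
Category FL quantity: two 4.6 fl oz containers = 272.32 mL.
272.32 mL ≤ 500 mL (ocean vessel limit, Category FL) — within limit.
Every hazard category is within its ocean vessel limit and no segregation rule is violated.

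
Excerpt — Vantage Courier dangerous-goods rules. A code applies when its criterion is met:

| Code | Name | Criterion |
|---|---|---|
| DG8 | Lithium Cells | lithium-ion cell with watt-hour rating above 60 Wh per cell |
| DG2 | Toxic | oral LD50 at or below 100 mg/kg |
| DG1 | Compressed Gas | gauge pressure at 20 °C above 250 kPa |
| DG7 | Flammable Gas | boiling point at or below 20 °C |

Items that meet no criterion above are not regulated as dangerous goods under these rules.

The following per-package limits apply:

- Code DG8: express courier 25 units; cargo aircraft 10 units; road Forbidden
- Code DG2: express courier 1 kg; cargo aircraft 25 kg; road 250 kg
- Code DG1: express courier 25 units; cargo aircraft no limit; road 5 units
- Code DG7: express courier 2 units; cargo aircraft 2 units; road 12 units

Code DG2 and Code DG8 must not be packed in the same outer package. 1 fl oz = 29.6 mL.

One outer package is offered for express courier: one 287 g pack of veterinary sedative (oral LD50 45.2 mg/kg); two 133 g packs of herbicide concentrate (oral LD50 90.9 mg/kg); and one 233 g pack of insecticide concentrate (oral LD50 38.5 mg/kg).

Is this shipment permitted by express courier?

Yes

Oral LD50 45.2 mg/kg meets the Code DG2 criterion (Toxic), so the veterinary sedative is Code DG2.
The herbicide concentrate has oral LD50 90.9 mg/kg, which is ≤ 100 mg/kg, so it is Code DG2 (Toxic).
The insecticide concentrate has oral LD50 38.5 mg/kg, which is ≤ 100 mg/kg, so it is Code DG2 (Toxic).
Code DG2 net quantity: 287 g + (two 133 g packs = 266 g) + 233 g = 786 g.
786 g ≤ 1 kg (express courier limit, Code DG2) — within limit.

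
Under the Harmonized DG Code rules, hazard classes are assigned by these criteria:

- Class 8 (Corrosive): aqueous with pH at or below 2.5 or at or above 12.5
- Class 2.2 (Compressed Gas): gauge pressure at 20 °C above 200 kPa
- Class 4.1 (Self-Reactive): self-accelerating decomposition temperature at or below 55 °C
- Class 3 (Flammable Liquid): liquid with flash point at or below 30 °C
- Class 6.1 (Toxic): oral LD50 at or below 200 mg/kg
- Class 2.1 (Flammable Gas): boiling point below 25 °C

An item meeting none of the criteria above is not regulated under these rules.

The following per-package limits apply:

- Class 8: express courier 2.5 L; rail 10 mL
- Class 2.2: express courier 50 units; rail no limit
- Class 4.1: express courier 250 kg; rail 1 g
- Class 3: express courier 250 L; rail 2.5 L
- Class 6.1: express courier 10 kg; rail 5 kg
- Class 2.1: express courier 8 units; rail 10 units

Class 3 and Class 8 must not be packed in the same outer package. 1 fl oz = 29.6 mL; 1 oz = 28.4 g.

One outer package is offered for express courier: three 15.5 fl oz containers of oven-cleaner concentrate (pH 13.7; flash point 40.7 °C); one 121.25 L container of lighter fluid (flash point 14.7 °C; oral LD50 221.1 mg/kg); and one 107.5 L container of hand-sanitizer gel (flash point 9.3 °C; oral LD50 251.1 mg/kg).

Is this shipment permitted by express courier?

No

pH 13.7 meets the Class 8 criterion (Corrosive), so the oven-cleaner concentrate is Class 8.
Lighter fluid: flash point 14.7 °C ≤ 30 °C → Class 3 (Flammable Liquid).
With flash point 9.3 °C (≤ 30 °C), the hand-sanitizer gel falls in Class 3.
Class 3 net quantity: 121.25 L + 107.5 L = 228.75 L.
That is within the Class 3 express courier limit of 250 L.
Class 8 quantity: three 15.5 fl oz containers = 1376.4 mL.
That is within the Class 8 express courier limit of 2.5 L.
Class 3 and Class 8 may not share an outer package.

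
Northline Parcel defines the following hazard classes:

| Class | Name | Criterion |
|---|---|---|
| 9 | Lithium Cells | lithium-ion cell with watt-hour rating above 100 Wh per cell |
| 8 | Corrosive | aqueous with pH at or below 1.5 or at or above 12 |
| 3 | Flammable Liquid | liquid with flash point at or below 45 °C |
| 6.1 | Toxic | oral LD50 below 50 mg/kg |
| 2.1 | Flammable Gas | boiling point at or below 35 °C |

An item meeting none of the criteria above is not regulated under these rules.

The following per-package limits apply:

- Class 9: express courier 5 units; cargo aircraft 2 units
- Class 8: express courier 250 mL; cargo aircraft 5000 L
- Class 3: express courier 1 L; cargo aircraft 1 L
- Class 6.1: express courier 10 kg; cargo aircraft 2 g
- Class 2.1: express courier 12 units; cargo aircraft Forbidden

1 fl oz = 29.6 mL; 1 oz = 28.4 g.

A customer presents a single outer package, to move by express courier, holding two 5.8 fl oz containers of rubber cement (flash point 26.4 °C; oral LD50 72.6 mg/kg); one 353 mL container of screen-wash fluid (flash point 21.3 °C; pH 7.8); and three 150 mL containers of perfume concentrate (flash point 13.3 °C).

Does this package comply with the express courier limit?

No

Rubber cement: flash point 26.4 °C ≤ 45 °C → Class 3 (Flammable Liquid).
With flash point 21.3 °C (≤ 45 °C), the screen-wash fluid falls in Class 3.
Perfume concentrate: flash point 13.3 °C ≤ 45 °C → Class 3 (Flammable Liquid).
Total Class 3: (two 5.8 fl oz containers = 343.36 mL) + 353 mL + (three 150 mL containers = 450 mL) = 1146.36 mL.
1146.36 mL > 1 L (express courier limit, Class 3) — over the limit.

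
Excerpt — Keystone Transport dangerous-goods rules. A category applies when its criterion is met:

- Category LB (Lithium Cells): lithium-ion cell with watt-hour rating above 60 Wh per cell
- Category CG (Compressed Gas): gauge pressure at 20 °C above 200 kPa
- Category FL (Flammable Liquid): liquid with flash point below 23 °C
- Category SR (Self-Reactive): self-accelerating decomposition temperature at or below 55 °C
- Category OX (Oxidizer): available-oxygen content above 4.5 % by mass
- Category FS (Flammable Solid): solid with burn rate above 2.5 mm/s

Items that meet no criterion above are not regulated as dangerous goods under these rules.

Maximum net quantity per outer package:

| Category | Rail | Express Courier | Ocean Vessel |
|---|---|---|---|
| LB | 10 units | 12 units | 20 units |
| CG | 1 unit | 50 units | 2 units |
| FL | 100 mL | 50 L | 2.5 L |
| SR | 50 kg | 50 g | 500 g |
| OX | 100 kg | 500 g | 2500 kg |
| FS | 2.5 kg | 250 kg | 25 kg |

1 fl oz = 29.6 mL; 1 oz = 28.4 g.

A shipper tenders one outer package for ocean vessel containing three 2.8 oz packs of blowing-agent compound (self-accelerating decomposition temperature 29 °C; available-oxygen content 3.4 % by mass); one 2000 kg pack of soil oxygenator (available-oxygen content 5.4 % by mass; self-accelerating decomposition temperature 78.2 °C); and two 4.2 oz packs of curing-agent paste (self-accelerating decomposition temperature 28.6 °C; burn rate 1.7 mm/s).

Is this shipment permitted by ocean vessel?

Yes

The blowing-agent compound has self-accelerating decomposition temperature 29 °C, which is ≤ 55 °C, so it is Category SR (Self-Reactive).
The soil oxygenator has available-oxygen content 5.4 % by mass, which is > 4.5 % by mass, so it is Category OX (Oxidizer).
Self-accelerating decomposition temperature 28.6 °C meets the Category SR criterion (Self-Reactive), so the curing-agent paste is Category SR.
Total Category SR: (three 2.8 oz packs = 238.56 g) + (two 4.2 oz packs = 238.56 g) = 477.12 g.
That is within the Category SR ocean vessel limit of 500 g.
Category OX quantity: 2000 kg.
That is within the Category OX ocean vessel limit of 2500 kg.
Every hazard category is within its ocean vessel limit and no segregation rule is violated.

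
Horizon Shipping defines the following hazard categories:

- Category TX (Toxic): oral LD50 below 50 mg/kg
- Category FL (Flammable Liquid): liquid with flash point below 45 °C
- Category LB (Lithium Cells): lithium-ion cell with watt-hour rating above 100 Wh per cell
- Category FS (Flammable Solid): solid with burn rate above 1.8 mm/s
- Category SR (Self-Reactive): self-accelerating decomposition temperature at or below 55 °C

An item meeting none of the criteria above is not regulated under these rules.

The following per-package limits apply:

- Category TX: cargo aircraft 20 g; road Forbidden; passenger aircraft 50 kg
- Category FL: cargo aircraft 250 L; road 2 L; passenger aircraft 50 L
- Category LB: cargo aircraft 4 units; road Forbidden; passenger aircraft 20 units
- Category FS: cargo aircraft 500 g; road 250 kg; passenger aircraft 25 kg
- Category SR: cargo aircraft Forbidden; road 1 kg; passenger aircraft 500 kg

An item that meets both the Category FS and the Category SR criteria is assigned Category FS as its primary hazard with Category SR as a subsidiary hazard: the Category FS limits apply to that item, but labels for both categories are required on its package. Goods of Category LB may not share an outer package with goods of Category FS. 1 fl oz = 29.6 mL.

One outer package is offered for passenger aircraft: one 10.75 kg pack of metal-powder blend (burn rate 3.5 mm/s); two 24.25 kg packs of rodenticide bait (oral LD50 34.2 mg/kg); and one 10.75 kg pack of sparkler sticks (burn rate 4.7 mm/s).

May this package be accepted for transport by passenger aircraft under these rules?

With burn rate 3.5 mm/s (> 1.8 mm/s), the metal-powder blend falls in Category FS.
With oral LD50 34.2 mg/kg (< 50 mg/kg), the rodenticide bait falls in Category TX.
Burn rate 4.7 mm/s meets the Category FS criterion (Flammable Solid), so the sparkler sticks are Category FS.
Total Category FS: 10.75 kg + 10.75 kg = 21.5 kg.
That is within the Category FS passenger aircraft limit of 25 kg.
Category TX quantity: two 24.25 kg packs = 48.5 kg.
48.5 kg is within the passenger aircraft limit of 50 kg for Category TX.
The segregation rule (Category LB with Category FS) does not apply to Category FS with Category TX.
Every hazard category is within its passenger aircraft limit and no segregation rule is violated.

Yes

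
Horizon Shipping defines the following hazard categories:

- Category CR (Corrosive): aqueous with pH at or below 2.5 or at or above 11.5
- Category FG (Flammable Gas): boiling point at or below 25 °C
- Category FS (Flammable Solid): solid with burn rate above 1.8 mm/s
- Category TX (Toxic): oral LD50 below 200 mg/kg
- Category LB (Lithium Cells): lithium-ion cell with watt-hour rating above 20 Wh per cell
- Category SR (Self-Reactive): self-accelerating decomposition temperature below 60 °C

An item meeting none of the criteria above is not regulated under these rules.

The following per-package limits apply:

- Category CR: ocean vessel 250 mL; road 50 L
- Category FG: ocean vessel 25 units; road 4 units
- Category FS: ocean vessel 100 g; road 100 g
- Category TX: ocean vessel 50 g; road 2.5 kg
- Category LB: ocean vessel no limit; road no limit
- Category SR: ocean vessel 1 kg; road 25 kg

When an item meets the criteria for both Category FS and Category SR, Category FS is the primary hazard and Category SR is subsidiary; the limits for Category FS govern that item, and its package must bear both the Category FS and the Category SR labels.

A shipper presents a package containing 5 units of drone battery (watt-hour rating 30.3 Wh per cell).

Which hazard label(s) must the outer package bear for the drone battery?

Category LB

The drone battery has watt-hour rating 30.3 Wh per cell, which is > 20 Wh per cell, so it is Category LB (Lithium Cells).
Only the Category LB label is required.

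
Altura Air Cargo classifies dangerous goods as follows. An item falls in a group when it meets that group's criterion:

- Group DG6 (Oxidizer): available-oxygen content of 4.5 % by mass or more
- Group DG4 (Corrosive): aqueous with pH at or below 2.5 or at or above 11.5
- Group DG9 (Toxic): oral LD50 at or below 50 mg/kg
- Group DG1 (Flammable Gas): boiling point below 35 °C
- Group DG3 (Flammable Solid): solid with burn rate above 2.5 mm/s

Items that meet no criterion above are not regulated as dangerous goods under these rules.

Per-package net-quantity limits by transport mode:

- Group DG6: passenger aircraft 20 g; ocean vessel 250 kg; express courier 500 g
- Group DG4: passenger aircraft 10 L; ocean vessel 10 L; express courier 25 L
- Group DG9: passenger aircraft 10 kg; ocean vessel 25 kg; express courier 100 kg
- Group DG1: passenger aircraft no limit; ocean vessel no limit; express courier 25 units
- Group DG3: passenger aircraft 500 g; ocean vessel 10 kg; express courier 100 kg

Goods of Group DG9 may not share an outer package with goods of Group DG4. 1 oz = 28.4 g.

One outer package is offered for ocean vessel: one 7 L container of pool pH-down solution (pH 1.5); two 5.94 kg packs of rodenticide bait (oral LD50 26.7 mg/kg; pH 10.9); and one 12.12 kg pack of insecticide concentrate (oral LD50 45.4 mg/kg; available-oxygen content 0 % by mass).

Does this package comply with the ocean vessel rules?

No

The pool pH-down solution has pH 1.5, which is ≤ 2.5, so it is Group DG4 (Corrosive).
Rodenticide bait: oral LD50 26.7 mg/kg ≤ 50 mg/kg → Group DG9 (Toxic).
Insecticide concentrate: oral LD50 45.4 mg/kg ≤ 50 mg/kg → Group DG9 (Toxic).
Group DG9 net quantity: (two 5.94 kg packs = 11.88 kg) + 12.12 kg = 24 kg.
24 kg is within the ocean vessel limit of 25 kg for Group DG9.
Group DG4 quantity: 7 L.
7 L ≤ 10 L (ocean vessel limit, Group DG4) — within limit.
Group DG9 and Group DG4 may not share an outer package.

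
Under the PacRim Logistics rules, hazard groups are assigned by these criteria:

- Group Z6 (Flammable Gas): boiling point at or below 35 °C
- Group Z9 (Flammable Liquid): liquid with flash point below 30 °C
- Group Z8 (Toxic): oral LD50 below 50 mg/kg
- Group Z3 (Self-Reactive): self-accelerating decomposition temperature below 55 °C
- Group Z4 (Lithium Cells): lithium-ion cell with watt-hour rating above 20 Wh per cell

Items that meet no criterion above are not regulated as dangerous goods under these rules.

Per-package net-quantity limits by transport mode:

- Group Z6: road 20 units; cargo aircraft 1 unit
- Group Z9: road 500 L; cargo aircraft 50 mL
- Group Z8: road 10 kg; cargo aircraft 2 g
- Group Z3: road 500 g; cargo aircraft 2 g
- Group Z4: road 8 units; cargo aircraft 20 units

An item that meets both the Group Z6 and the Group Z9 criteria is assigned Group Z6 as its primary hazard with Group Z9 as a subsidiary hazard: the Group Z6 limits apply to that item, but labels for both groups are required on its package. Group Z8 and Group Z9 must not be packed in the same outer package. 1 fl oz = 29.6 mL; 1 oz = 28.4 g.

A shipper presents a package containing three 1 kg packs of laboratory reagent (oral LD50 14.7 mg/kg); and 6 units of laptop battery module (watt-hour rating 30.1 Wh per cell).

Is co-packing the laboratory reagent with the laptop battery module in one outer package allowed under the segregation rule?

Laboratory reagent: oral LD50 14.7 mg/kg < 50 mg/kg → Group Z8 (Toxic).
Watt-hour rating 30.1 Wh per cell meets the Group Z4 criterion (Lithium Cells), so the laptop battery module is Group Z4.
No segregation rule bars Group Z8 with Group Z4.

Yes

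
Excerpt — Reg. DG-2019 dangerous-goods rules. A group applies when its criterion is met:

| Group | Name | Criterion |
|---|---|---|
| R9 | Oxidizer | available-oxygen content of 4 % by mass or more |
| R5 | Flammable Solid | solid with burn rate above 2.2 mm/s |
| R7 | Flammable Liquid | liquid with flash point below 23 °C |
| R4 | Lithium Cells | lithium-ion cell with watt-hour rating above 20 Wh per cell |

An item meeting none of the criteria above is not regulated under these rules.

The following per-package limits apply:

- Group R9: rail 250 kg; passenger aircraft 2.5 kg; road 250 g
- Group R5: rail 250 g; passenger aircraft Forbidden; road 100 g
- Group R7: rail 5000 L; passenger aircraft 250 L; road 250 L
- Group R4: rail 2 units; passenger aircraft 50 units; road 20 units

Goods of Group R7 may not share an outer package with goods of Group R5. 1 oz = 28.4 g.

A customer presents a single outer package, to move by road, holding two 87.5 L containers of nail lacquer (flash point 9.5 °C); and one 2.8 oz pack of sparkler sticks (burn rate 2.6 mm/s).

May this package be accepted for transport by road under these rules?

With flash point 9.5 °C (< 23 °C), the nail lacquer falls in Group R7.
The sparkler sticks have burn rate 2.6 mm/s, which is > 2.2 mm/s, so they are Group R5 (Flammable Solid).
Group R7 quantity: two 87.5 L containers = 175 L.
That is within the Group R7 road limit of 250 L.
Group R5 quantity: one 2.8 oz pack = 79.52 g.
79.52 g is within the road limit of 100 g for Group R5.
Group R7 and Group R5 may not share an outer package.

No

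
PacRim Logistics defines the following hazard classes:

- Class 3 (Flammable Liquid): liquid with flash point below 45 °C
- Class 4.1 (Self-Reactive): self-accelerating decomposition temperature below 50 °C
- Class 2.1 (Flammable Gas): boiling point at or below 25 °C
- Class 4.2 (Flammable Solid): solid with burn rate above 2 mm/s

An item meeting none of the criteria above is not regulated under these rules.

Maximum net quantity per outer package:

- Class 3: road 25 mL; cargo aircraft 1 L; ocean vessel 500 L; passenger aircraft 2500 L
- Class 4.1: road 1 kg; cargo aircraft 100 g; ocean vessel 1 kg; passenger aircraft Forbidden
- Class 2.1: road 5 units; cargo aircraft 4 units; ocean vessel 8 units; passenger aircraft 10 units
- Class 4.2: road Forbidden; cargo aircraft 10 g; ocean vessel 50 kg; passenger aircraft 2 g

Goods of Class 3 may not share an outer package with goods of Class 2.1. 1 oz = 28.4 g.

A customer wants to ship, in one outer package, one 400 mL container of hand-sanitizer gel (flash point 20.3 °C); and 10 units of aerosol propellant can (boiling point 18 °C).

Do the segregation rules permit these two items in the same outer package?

Flash point 20.3 °C meets the Class 3 criterion (Flammable Liquid), so the hand-sanitizer gel is Class 3.
Aerosol propellant can: boiling point 18 °C ≤ 25 °C → Class 2.1 (Flammable Gas).
Class 3 and Class 2.1 may not share an outer package.

No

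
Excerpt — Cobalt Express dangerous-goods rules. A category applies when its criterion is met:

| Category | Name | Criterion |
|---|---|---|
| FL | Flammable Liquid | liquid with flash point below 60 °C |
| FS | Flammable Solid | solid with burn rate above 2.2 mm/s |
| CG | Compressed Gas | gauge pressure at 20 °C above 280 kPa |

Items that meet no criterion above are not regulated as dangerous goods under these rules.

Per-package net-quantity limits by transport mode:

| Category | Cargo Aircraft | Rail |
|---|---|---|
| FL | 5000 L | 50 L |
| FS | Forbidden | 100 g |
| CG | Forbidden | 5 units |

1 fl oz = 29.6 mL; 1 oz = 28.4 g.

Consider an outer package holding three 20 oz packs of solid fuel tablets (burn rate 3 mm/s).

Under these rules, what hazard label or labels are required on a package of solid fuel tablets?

Solid fuel tablets: burn rate 3 mm/s > 2.2 mm/s → Category FS (Flammable Solid).
Only the Category FS label is required.

Category FS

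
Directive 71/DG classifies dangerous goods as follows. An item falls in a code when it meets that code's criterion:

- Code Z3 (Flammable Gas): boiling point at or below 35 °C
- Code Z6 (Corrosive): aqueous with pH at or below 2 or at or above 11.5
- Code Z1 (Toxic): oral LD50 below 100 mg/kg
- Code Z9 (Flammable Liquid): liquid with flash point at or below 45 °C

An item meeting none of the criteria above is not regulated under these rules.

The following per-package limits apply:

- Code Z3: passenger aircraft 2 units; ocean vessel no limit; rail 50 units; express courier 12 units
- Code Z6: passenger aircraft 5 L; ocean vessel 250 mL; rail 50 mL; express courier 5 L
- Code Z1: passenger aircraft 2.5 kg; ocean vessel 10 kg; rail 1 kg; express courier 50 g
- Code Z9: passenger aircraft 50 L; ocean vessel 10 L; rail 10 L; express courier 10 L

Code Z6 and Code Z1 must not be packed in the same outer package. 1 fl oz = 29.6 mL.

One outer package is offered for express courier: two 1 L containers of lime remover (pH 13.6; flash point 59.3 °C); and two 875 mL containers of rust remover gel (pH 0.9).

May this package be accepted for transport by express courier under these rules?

Yes

pH 13.6 meets the Code Z6 criterion (Corrosive), so the lime remover is Code Z6.
pH 0.9 meets the Code Z6 criterion (Corrosive), so the rust remover gel is Code Z6.
Total Code Z6: (two 1 L containers = 2 L) + (two 875 mL containers = 1.75 L) = 3.75 L.
3.75 L ≤ 5 L (express courier limit, Code Z6) — within limit.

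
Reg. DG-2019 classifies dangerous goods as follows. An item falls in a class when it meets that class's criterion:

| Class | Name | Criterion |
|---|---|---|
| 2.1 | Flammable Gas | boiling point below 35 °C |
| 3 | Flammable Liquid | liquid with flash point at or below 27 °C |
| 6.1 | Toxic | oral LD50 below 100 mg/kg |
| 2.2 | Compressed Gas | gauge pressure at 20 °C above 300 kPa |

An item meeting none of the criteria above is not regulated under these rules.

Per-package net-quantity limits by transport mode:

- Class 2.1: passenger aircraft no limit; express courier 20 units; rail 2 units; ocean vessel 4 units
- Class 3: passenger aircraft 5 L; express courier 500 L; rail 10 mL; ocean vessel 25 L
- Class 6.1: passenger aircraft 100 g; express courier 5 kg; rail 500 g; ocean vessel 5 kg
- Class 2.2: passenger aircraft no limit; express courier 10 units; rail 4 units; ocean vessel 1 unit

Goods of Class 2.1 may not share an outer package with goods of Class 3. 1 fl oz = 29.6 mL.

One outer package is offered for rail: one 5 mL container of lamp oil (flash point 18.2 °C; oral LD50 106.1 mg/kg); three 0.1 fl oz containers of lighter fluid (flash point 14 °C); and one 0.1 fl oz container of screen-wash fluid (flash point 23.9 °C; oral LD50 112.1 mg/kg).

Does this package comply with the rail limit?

Flash point 18.2 °C meets the Class 3 criterion (Flammable Liquid), so the lamp oil is Class 3.
The lighter fluid has flash point 14 °C, which is ≤ 27 °C, so it is Class 3 (Flammable Liquid).
Flash point 23.9 °C meets the Class 3 criterion (Flammable Liquid), so the screen-wash fluid is Class 3.
Total Class 3: 5 mL + (three 0.1 fl oz containers = 8.88 mL) + (one 0.1 fl oz container = 2.96 mL) = 16.84 mL.
16.84 mL > 10 mL (rail limit, Class 3) — over the limit.

No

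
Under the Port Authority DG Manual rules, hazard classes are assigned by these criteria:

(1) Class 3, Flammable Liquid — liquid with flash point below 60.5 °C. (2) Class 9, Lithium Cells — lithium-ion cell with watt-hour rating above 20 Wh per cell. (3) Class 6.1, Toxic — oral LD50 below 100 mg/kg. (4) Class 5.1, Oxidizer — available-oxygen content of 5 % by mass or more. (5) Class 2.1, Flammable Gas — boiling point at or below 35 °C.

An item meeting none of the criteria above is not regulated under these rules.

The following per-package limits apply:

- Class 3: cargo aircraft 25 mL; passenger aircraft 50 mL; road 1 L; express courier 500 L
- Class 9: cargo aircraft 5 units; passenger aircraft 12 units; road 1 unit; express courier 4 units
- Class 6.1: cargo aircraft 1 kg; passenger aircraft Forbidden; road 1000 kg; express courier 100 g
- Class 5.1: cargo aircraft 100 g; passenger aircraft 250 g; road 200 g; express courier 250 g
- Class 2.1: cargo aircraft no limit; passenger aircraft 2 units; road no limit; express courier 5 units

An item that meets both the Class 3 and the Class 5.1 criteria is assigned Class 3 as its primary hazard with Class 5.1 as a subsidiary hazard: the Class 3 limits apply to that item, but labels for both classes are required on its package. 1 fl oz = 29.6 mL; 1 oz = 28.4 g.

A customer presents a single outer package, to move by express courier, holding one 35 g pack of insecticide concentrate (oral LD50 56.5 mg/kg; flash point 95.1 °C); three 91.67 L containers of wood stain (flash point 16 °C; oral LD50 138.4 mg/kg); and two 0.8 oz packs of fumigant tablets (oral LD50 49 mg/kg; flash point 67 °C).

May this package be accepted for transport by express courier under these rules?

Yes

Insecticide concentrate: oral LD50 56.5 mg/kg < 100 mg/kg → Class 6.1 (Toxic).
The wood stain has flash point 16 °C, which is < 60.5 °C, so it is Class 3 (Flammable Liquid).
With oral LD50 49 mg/kg (< 100 mg/kg), the fumigant tablets fall in Class 6.1.
Total Class 6.1: 35 g + (two 0.8 oz packs = 45.44 g) = 80.44 g.
80.44 g is within the express courier limit of 100 g for Class 6.1.
Class 3 quantity: three 91.67 L containers = 275.01 L.
That is within the Class 3 express courier limit of 500 L.
Every hazard class is within its express courier limit and no segregation rule is violated.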